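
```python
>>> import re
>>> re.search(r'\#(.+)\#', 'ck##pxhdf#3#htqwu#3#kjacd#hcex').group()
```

'##pxhdf#3#htqwu#3#kjacd#'

Unlike `match`, `search` isn't anchored — it looks for the pattern anywhere in the string.
The match spans [2:26] → '##pxhdf#3#htqwu#3#kjacd#'.
Captured: group 1 = '#pxhdf#3#htqwu#3#kjacd'.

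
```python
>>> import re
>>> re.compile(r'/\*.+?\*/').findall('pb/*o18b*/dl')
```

Since nothing is captured, `findall` lists the 1 matched substring directly.

['/*o18b*/']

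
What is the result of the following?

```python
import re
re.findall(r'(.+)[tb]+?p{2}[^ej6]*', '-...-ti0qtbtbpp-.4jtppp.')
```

['-...-ti0qtbtbpp-.4j']

This matches one or more of any character (captured); then one or more of one of [tb] (lazy), then exactly 2 of the literal 'p', then zero or more of any character except [ej6].
Walking the string: at [0:24] match '-...-ti0qtbtbpp-.4jtppp.', group 1 = '-...-ti0qtbtbpp-.4j'.
One capturing group, so `findall` returns just the captured substring from the one match — 1 in all.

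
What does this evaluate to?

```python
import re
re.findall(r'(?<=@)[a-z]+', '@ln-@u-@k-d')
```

Lookahead/lookbehind check context without consuming it, so the matched span excludes the asserted characters.
`findall` yields the raw match text (3 of them) because the pattern has no groups.

['ln', 'u', 'k']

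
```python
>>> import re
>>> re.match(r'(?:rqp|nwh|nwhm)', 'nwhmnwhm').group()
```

'nwh'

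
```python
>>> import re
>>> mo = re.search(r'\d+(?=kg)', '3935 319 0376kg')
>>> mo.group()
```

Because the assertion is zero-width, the text it checks is not consumed and won't appear in the result.
The match spans [9:13] → '0376'.

'0376'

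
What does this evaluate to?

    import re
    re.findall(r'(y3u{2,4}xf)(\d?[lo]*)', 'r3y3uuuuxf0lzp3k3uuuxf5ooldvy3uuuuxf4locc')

This matches the literal 'y3', then 2 to 4 of a literal 'u', then the literal 'xf' (captured); then optionally a digit, then zero or more of one of [lo] (captured).
Walking the string: at [2:12] match 'y3uuuuxf0l', groups = ('y3uuuuxf', '0l'); at [28:39] match 'y3uuuuxf4lo', groups = ('y3uuuuxf', '4lo').
Multiple groups make `findall` return tuples — one 2-tuple for each match.

[('y3uuuuxf', '0l'), ('y3uuuuxf', '4lo')]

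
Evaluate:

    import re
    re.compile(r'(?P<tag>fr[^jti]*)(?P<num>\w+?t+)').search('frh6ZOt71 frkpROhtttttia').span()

This matches the literal 'fr', then zero or more of any character except [jti] (captured as 'tag'); then one or more of a word character (lazy), then one or more of a literal 't' (captured as 'num').
Unlike `match`, `search` isn't anchored — it looks for the pattern anywhere in the string.
The match spans [0:7] → 'frh6ZOt'.
Captured: group 1 = 'frh6Z', group 2 = 'Ot'.

(0, 7)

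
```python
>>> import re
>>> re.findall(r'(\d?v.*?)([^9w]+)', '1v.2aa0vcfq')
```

[('1v', '.2aa0vcfq')]

The pattern matches optionally a digit, then a literal 'v', then zero or more of any character (lazy) (captured); then one or more of any character except [9w] (captured).
Walking the string: at [0:11] match '1v.2aa0vcfq', groups = ('1v', '.2aa0vcfq').
With 2 capturing groups, `findall` returns a 2-tuple per match.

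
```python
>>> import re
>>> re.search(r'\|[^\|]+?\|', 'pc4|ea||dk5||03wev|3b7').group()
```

'|ea|'

The match spans [3:7] → '|ea|'.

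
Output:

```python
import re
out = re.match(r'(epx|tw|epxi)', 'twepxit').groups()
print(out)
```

('tw',)

`re.match` only tries the pattern at the start of the string.
The match spans [0:2] → 'tw'.
Captured: group 1 = 'tw'.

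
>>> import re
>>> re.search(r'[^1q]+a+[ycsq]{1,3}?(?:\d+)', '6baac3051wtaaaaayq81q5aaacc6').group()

'6baac3051'

The match spans [0:9] → '6baac3051'.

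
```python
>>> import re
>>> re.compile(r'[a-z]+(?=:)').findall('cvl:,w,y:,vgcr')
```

['cvl', 'y']

Lookahead/lookbehind check context without consuming it, so the matched span excludes the asserted characters.
`findall` yields the raw match text (2 of them) because the pattern has no groups.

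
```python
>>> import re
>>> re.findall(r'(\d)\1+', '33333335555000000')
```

After group 1 captures some text, `\1` only succeeds where that same text appears again.
One capturing group, so `findall` returns just the captured substring from each match — 3 in all.

['3', '5', '0']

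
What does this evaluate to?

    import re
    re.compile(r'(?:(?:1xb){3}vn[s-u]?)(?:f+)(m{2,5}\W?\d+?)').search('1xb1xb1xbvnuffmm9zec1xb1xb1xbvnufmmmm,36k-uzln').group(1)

The match spans [0:17] → '1xb1xb1xbvnuffmm9'.
Captured: group 1 = 'mm9'.

'mm9'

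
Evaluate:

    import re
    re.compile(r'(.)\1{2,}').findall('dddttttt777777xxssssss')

['d', 't', '7', 's']

A backreference is literal: `\1` must see the identical characters the first group matched.
Scanning left to right: at [0:3] match 'ddd', group 1 = 'd'; at [3:8] match 'ttttt', group 1 = 't'; at [8:14] match '777777', group 1 = '7'; at [16:22] match 'ssssss', group 1 = 's'.
Because there's exactly one group, `findall` drops the full match and keeps group 1 from each hit.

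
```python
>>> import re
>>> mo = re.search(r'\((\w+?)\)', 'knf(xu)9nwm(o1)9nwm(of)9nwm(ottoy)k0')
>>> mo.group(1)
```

The match spans [3:7] → '(xu)'.
Captured: group 1 = 'xu'.

'xu'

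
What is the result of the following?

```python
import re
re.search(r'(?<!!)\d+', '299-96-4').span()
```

(0, 3)

Because the assertion is negative and zero-width, positions next to the forbidden text are skipped.
`re.search` scans for the first position where the pattern succeeds.
The match spans [0:3] → '299'.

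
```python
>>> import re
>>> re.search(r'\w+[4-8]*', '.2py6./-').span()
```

(1, 5)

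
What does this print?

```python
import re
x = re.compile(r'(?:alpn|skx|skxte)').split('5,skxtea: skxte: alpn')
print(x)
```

Alternation tries branches left to right and keeps the first one that lets the overall match succeed at that position.
Matches to split on: at [2:5] → 'skx'; at [10:13] → 'skx'; at [17:21] → 'alpn'.
`split` removes every match and returns the 4 fragments in between.

['5,', 'tea: ', 'te: ', '']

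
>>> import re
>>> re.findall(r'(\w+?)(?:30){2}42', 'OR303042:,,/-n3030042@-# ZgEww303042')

['OR', 'ZgEww']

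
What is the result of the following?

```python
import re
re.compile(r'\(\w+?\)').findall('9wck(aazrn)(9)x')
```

Walking the string: at [4:11] → '(aazrn)'; at [11:14] → '(9)'.
`findall` yields the raw match text (2 of them) because the pattern has no groups.

['(aazrn)', '(9)']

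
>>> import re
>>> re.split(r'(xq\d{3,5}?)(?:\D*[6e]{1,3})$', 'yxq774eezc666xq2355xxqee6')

['yxq774eezc666', 'xq2355', '']

This matches the literal 'xq', then 3 to 5 of a digit (lazy) (captured); then zero or more of a non-digit, then 1 to 3 of one of [6e] (non-capturing group); then anchored at the end.
Matches to split on: at [13:25] → 'xq2355xxqee6'.
`re.split` interleaves the captured-group text with the surrounding fragments.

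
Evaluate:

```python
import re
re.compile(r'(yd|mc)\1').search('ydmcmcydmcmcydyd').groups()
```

`\1` has to match the exact text group 1 already captured.
`re.search` scans for the first position where the pattern succeeds.
The match spans [2:6] → 'mcmc'.
Captured: group 1 = 'mc'.

('mc',)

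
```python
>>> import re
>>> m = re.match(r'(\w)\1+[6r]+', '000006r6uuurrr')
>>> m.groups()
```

('0',)

The match spans [0:8] → '000006r6'.
Captured: group 1 = '0'.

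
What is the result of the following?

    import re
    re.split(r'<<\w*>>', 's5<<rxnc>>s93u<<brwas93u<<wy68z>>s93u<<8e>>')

The string is cut at each match, leaving 4 pieces.

['s5', 's93u<<brwas93u', 's93u', '']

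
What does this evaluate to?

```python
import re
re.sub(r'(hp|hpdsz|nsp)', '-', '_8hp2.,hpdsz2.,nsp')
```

'_8-2.,-dsz2.,-'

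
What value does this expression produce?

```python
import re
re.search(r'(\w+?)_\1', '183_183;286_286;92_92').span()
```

After group 1 captures some text, `\1` only succeeds where that same text appears again.
Unlike `match`, `search` isn't anchored — it looks for the pattern anywhere in the string.
The match spans [0:7] → '183_183'.
Captured: group 1 = '183'.

(0, 7)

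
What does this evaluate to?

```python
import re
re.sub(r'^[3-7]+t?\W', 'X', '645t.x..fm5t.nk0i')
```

'Xx..fm5t.nk0i'

The pattern matches anchored at the start of the string; then one or more of a character in [3-7]; then optionally the literal 't', then a non-word character.
Matches: at [0:5] → '645t.'.
Every occurrence is swapped for 'X'.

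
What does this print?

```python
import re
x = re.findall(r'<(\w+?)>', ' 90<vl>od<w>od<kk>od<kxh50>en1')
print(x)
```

['vl', 'w', 'kk', 'kxh50']

With a single group, `findall` returns only what that group captured — 4 items.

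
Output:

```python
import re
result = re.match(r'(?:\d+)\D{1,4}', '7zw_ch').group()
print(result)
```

7zw_c

`match` is anchored at position 0; if the pattern doesn't fit there, it returns None.
The match spans [0:5] → '7zw_c'.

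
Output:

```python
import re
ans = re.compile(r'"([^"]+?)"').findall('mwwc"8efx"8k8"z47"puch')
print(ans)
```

['8efx', 'z47']

Scanning left to right: at [4:10] match '"8efx"', group 1 = '8efx'; at [13:18] match '"z47"', group 1 = 'z47'.
`findall` collects group 1 from each match (2 total).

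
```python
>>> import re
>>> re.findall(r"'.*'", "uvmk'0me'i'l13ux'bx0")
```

["'0me'i'l13ux'"]

No capturing groups, so `findall` returns the 1 full match string.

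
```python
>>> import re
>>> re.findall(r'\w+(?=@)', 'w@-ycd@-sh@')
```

The `(?=…)`/`(?<=…)` assertion just peeks at neighbouring text; it doesn't advance the match position.
Matches: at [0:1] → 'w'; at [3:6] → 'ycd'; at [8:10] → 'sh'.
`findall` yields the raw match text (3 of them) because the pattern has no groups.

['w', 'ycd', 'sh']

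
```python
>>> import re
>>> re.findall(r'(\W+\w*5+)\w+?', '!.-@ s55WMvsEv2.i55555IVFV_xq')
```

This matches one or more of a non-word character, then zero or more of a word character, then one or more of a literal '5' (captured); then one or more of a word character (lazy).
Walking the string: at [0:9] match '!.-@ s55W', group 1 = '!.-@ s55'; at [15:23] match '.i55555I', group 1 = '.i55555'.
Because there's exactly one group, `findall` drops the full match and keeps group 1 from each hit.

['!.-@ s55', '.i55555']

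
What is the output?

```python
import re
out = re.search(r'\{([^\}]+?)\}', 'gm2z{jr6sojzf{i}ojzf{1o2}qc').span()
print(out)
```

(4, 16)

`re.search` tries every starting position until one works.
The match spans [4:16] → '{jr6sojzf{i}'.
Captured: group 1 = 'jr6sojzf{i'.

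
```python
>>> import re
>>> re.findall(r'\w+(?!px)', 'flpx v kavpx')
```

The negative lookahead/lookbehind blocks any match where the forbidden context is present.
Since nothing is captured, `findall` lists the 3 matched substrings directly.

['flpx', 'v', 'kavpx']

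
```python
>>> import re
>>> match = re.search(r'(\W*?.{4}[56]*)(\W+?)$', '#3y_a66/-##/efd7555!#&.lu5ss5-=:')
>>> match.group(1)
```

'u5ss5'

The pattern matches zero or more of a non-word character (lazy), then exactly 4 of any character, then zero or more of one of [56] (captured); then one or more of a non-word character (lazy) (captured); then anchored at the end.
`re.search` scans for the first position where the pattern succeeds.
The match spans [24:32] → 'u5ss5-=:'.
Captured: group 1 = 'u5ss5', group 2 = '-=:'.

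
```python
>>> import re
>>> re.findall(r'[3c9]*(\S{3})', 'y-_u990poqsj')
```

['y-_', 'u99', '0po', 'qsj']

Pattern: zero or more of one of [3c9]; then exactly 3 of a non-whitespace character (captured).
Matches: at [0:3] match 'y-_', group 1 = 'y-_'; at [3:6] match 'u99', group 1 = 'u99'; at [6:9] match '0po', group 1 = '0po'; at [9:12] match 'qsj', group 1 = 'qsj'.
`findall` collects group 1 from each match (4 total).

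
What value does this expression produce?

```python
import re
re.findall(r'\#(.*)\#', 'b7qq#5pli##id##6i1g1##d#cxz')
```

Matches: at [4:24] match '#5pli##id##6i1g1##d#', group 1 = '5pli##id##6i1g1##d'.
Because there's exactly one group, `findall` drops the full match and keeps group 1 from the one hit.

['5pli##id##6i1g1##d']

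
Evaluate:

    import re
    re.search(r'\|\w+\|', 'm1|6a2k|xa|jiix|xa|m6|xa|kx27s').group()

'|6a2k|'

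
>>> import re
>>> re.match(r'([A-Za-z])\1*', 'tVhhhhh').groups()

After group 1 captures some text, `\1` only succeeds where that same text appears again.
`match` is anchored at position 0; if the pattern doesn't fit there, it returns None.
The match spans [0:1] → 't'.
Captured: group 1 = 't'.

('t',)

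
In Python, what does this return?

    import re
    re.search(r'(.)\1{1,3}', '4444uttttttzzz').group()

After group 1 captures some text, `\1` only succeeds where that same text appears again.
The match spans [0:4] → '4444'.

'4444'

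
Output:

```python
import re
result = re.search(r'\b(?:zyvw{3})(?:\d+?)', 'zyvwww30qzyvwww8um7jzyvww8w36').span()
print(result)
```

(0, 7)

The pattern matches a word boundary (`\b`, zero-width); then the literal 'zyv', then exactly 3 of the literal 'w' (non-capturing group); then one or more of a digit (lazy) (non-capturing group).
`re.search` scans for the first position where the pattern succeeds.
The match spans [0:7] → 'zyvwww3'.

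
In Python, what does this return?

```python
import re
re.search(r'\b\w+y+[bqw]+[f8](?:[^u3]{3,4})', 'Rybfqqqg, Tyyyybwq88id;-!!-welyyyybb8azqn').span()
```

(0, 8)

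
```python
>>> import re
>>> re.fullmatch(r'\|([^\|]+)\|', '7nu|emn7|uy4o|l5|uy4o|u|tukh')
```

`re.fullmatch` requires the pattern to consume the entire string.
Here the pattern can't cover the whole string, so the call returns None.

None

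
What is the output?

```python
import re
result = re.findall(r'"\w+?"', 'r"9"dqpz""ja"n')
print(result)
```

['"9"', '"ja"']

Scanning left to right: at [1:4] → '"9"'; at [9:13] → '"ja"'.
No capturing groups, so `findall` returns the 2 full match strings.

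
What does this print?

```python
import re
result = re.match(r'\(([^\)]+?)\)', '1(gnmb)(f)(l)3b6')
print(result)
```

With `match`, the pattern is implicitly anchored at the beginning.
Here position 0 doesn't satisfy it, so the call returns None.

None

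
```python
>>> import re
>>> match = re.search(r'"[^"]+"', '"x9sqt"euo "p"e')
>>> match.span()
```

The match spans [0:7] → '"x9sqt"'.

(0, 7)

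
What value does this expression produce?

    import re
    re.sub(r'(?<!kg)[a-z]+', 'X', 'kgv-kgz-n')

'X-X-X'

`(?!…)`/`(?<!…)` only lets a position through if the neighbouring text does NOT match; no characters are consumed.
Matches: at [0:3] → 'kgv'; at [4:7] → 'kgz'; at [8:9] → 'n'.
Each match is replaced by 'X'.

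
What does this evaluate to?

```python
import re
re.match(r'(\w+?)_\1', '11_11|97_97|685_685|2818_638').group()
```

'11_11'

`re.match` only tries the pattern at the start of the string.
The match spans [0:5] → '11_11'.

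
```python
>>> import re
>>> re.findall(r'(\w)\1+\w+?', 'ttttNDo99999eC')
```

After group 1 captures some text, `\1` only succeeds where that same text appears again.
Scanning left to right: at [0:5] match 'ttttN', group 1 = 't'; at [7:13] match '99999e', group 1 = '9'.
With a single group, `findall` returns only what that group captured — 2 items.

['t', '9']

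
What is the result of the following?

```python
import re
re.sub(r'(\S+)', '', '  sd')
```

This matches one or more of a non-whitespace character (captured).
Matches: at [2:4] → 'sd'.
Every occurrence is swapped for ''.

'  '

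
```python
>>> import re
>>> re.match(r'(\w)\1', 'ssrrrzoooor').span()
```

`\1` has to match the exact text group 1 already captured.
`match` is anchored at position 0; if the pattern doesn't fit there, it returns None.
The match spans [0:2] → 'ss'.
Captured: group 1 = 's'.

(0, 2)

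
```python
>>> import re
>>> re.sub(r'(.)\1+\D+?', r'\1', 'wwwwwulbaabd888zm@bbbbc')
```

A backreference is literal: `\1` must see the identical characters the first group matched.
Matches: at [0:6] → 'wwwwwu'; at [8:11] → 'aab'; at [12:16] → '888z'; at [18:23] → 'bbbbc'.
Each match is replaced using the text its own group 1 captured.

'wlbad8m@b'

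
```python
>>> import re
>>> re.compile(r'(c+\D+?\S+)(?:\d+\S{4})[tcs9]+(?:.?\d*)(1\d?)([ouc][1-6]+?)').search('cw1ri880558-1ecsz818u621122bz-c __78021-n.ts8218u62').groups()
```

('cw1ri88055', '18', 'u6')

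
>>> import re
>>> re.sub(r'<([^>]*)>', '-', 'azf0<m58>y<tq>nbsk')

'azf0-y-nbsk'

Every occurrence is swapped for '-'.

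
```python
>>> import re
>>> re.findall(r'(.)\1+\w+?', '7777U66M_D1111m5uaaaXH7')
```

['7', '6', '1', 'a']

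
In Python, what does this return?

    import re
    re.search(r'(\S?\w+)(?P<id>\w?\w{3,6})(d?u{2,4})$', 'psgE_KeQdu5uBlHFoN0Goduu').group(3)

'uu'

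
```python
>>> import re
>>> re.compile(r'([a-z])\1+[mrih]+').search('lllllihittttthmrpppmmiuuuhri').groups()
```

The match spans [0:8] → 'lllllihi'.
Captured: group 1 = 'l'.

('l',)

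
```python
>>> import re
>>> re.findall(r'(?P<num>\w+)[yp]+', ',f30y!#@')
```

`findall` collects group 1 from the one match (1 total).

['f30']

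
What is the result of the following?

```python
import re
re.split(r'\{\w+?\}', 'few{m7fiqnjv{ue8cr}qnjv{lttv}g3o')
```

['few{m7fiqnjv', 'qnjv', 'g3o']

Each match becomes a cut point; 3 segments remain.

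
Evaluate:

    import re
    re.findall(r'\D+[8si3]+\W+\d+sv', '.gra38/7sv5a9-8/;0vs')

This matches one or more of a non-digit; then one or more of one of [8si3]; then one or more of a non-word character, then one or more of a digit, then the literal 'sv'.
Matches: at [0:10] → '.gra38/7sv'.
Since nothing is captured, `findall` lists the 1 matched substring directly.

['.gra38/7sv']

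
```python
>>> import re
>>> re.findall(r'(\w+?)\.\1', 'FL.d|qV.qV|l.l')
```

['qV', 'l']

`\1` has to match the exact text group 1 already captured.
One capturing group, so `findall` returns just the captured substring from each match — 2 in all.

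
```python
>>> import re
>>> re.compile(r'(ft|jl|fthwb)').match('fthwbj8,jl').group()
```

`match` is anchored at position 0; if the pattern doesn't fit there, it returns None.
The match spans [0:2] → 'ft'.

'ft'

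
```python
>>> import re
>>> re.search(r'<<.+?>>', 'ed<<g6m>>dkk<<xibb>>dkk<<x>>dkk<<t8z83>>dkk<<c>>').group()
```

A `+?`/`*?`/`{m,n}?` starts at its minimum and grows only as far as needed for what follows to match.
`re.search` tries every starting position until one works.
The match spans [2:9] → '<<g6m>>'.

'<<g6m>>'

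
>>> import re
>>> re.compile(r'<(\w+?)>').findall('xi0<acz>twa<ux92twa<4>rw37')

['acz', '4']

Matches: at [3:8] match '<acz>', group 1 = 'acz'; at [19:22] match '<4>', group 1 = '4'.
Because there's exactly one group, `findall` drops the full match and keeps group 1 from each hit.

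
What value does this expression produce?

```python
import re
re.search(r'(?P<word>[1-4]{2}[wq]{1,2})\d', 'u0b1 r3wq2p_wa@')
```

None

Pattern: exactly 2 of a character in [1-4], then 1 to 2 of one of [wq] (captured as 'word'); then a digit.
`re.search` scans for the first position where the pattern succeeds.
Here the pattern never matches, so the call returns None.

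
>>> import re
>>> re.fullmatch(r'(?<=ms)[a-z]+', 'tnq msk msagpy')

None

The lookaround is zero-width — it requires the adjacent text to match without consuming it, so the asserted text isn't part of the match.
`re.fullmatch` is like wrapping the pattern in `^…$` (in single-line mode).
Here there's no way to consume every character, so the call returns None.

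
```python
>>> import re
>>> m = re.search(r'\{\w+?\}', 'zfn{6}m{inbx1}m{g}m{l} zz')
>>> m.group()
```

`re.search` scans for the first position where the pattern succeeds.
The match spans [3:6] → '{6}'.

'{6}'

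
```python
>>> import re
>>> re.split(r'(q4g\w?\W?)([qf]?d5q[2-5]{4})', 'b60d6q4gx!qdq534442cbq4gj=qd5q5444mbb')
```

['b60d6q4gx!qdq534442cb', 'q4gj=', 'qd5q5444', 'mbb']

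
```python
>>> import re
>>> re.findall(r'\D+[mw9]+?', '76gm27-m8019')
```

Pattern: one or more of a non-digit; then one or more of one of [mw9] (lazy).
Scanning left to right: at [2:4] → 'gm'; at [6:8] → '-m'.
No capturing groups, so `findall` returns the 2 full match strings.

['gm', '-m']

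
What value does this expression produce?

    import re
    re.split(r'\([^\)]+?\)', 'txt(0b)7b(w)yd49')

['txt', '7b', 'yd49']

The string is cut at each match, leaving 3 pieces.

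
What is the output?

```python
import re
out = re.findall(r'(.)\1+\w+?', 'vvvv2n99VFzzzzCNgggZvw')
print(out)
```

After group 1 captures some text, `\1` only succeeds where that same text appears again.
Matches: at [0:5] match 'vvvv2', group 1 = 'v'; at [6:9] match '99V', group 1 = '9'; at [10:15] match 'zzzzC', group 1 = 'z'; at [16:20] match 'gggZ', group 1 = 'g'.
Because there's exactly one group, `findall` drops the full match and keeps group 1 from each hit.

['v', '9', 'z', 'g']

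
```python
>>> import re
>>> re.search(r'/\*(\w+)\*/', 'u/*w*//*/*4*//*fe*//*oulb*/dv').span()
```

(1, 6)

The match spans [1:6] → '/*w*/'.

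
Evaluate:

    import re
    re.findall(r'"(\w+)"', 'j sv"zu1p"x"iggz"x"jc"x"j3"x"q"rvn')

['zu1p', 'iggz', 'jc', 'j3', 'q']

`findall` collects group 1 from each match (5 total).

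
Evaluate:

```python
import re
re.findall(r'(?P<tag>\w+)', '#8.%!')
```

The pattern matches one or more of a word character (captured as 'tag').
Walking the string: at [1:2] match '8', group 1 = '8'.
One capturing group, so `findall` returns just the captured substring from the one match — 1 in all.

['8']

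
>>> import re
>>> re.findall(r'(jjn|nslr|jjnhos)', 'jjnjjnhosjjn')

['jjn', 'jjn', 'jjn']

The regex engine tests alternatives in the order written; an earlier branch that matches wins even if a later one would match more.
Matches: at [0:3] match 'jjn', group 1 = 'jjn'; at [3:6] match 'jjn', group 1 = 'jjn'; at [9:12] match 'jjn', group 1 = 'jjn'.
One capturing group, so `findall` returns just the captured substring from each match — 3 in all.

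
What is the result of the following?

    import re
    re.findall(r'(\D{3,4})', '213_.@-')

With a single group, `findall` returns only what that group captured — 1 item.

['_.@-']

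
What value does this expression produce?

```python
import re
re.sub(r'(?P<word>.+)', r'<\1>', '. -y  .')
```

The pattern matches one or more of any character (captured as 'word').
Matches: at [0:7] → '. -y  .'.
Each match is replaced using the text its own group 1 captured.

'<. -y  .>'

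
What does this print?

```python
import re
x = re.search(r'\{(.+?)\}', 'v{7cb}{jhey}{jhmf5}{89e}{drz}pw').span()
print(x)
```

(1, 6)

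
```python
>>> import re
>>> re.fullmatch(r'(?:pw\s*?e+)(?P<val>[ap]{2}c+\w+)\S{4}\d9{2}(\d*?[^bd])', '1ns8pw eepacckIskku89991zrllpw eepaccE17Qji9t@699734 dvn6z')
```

None

The pattern matches the literal 'pw', then zero or more of whitespace (lazy), then one or more of a literal 'e' (non-capturing group); then exactly 2 of one of [ap], then one or more of the literal 'c', then one or more of a word character (captured as 'val'); then exactly 4 of a non-whitespace character, then a digit, then exactly 2 of a literal '9'; then zero or more of a digit (lazy), then any character except [bd] (captured).
For `fullmatch`, every character of the input must be accounted for by the pattern.
Here the pattern can't cover the whole string, so the call returns None.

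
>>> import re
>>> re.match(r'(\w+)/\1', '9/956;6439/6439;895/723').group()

'9/9'

`re.match` only tries the pattern at the start of the string.
The match spans [0:3] → '9/9'.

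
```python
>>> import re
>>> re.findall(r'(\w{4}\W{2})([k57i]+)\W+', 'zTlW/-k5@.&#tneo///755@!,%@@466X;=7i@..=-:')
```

[('zTlW/-', 'k5'), ('466X;=', '7i')]

This matches exactly 4 of a word character, then exactly 2 of a non-word character (captured); then one or more of one of [k57i] (captured); then one or more of a non-word character.
`findall` packs the 2 group values into a tuple for every match.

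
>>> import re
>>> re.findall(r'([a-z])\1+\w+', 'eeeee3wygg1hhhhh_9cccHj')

`\1` is not a pattern — it's the concrete string captured by group 1, re-applied verbatim.
One capturing group, so `findall` returns just the captured substring from the one match — 1 in all.

['e']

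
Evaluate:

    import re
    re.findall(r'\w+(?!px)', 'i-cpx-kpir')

['i', 'cpx', 'kpir']

`(?!…)`/`(?<!…)` only lets a position through if the neighbouring text does NOT match; no characters are consumed.
Matches: at [0:1] → 'i'; at [2:5] → 'cpx'; at [6:10] → 'kpir'.
With no groups in the pattern, `findall` gives back each whole match — 3 here.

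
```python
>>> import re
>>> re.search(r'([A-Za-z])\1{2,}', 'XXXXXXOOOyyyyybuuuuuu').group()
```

'XXXXXX'

A backreference is literal: `\1` must see the identical characters the first group matched.
`re.search` tries every starting position until one works.
The match spans [0:6] → 'XXXXXX'.
Captured: group 1 = 'X'.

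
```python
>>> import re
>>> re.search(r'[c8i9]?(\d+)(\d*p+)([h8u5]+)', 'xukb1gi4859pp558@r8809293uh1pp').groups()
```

('4859', 'pp', '558')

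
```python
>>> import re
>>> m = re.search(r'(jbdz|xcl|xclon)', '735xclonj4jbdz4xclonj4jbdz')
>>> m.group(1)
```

'xcl'

`|` is ordered: at each position the engine commits to the first alternative that works.
`search` walks the string left to right and returns the first match it finds.
The match spans [3:6] → 'xcl'.
Captured: group 1 = 'xcl'.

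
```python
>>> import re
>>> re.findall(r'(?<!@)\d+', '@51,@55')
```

['1', '5']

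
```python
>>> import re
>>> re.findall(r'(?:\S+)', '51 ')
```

['51']

This matches one or more of a non-whitespace character (non-capturing group).
Matches: at [0:2] → '51'.
Since nothing is captured, `findall` lists the 1 matched substring directly.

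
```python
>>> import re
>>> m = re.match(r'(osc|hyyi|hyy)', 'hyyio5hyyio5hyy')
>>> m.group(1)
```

The match spans [0:4] → 'hyyi'.
Captured: group 1 = 'hyyi'.

'hyyi'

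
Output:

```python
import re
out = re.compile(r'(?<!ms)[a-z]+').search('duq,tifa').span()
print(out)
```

(0, 3)

Because the assertion is negative and zero-width, positions next to the forbidden text are skipped.
The match spans [0:3] → 'duq'.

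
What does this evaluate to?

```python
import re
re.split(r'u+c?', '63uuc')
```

['63', '']

Splitting on the pattern gives 2 pieces.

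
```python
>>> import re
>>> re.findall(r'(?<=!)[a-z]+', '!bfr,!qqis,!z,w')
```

The positive lookaround only admits positions where the adjacent text matches; those characters stay outside the span.
With no groups in the pattern, `findall` gives back each whole match — 3 here.

['bfr', 'qqis', 'z']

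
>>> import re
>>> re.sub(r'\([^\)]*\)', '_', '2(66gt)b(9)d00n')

'2_b_d00n'

Matches: at [1:7] → '(66gt)'; at [8:11] → '(9)'.
`sub` substitutes '_' at each match site.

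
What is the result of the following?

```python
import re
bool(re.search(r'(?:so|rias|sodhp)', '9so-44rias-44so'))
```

The match spans [1:3] → 'so'.

True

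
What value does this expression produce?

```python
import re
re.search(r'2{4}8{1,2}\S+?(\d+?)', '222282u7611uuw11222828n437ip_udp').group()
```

'222282u7'

This matches exactly 4 of a literal '2', then 1 to 2 of the literal '8', then one or more of a non-whitespace character (lazy); then one or more of a digit (lazy) (captured).
Lazy quantifiers expand one character at a time until the remainder of the pattern can match.
`re.search` scans for the first position where the pattern succeeds.
The match spans [0:8] → '222282u7'.
Captured: group 1 = '7'.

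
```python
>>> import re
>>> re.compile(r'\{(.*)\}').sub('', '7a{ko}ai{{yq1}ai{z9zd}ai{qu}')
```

Matches: at [2:28] → '{ko}ai{{yq1}ai{z9zd}ai{qu}'.
Every occurrence is swapped for ''.

'7a'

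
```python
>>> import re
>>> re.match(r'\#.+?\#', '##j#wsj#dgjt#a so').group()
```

'##j#'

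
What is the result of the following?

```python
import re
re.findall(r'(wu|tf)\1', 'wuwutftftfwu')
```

['wu', 'tf']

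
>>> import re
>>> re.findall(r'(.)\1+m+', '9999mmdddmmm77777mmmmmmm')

`\1` has to match the exact text group 1 already captured.
One capturing group, so `findall` returns just the captured substring from each match — 3 in all.

['9', 'd', '7']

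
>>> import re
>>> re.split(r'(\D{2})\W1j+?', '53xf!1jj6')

The pattern matches exactly 2 of a non-digit (captured); then a non-word character, then the literal '1', then one or more of the literal 'j' (lazy).
Because the quantifier is non-greedy, it stops expanding at the earliest point where the rest of the pattern can succeed.
Matches to split on: at [2:7] → 'xf!1j'.
Because the pattern has a capturing group, `split` also inserts each captured text between the pieces.

['53', 'xf', 'j6']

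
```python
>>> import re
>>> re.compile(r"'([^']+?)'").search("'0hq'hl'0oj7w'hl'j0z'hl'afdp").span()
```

(0, 5)

Unlike `match`, `search` isn't anchored — it looks for the pattern anywhere in the string.
The match spans [0:5] → "'0hq'".
Captured: group 1 = '0hq'.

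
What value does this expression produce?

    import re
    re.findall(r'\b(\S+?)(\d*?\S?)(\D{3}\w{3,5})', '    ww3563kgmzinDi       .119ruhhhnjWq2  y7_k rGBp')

Lazy quantifiers expand one character at a time until the remainder of the pattern can match.
`findall` packs the 3 group values into a tuple for every match.

[('ww', '3563', 'kgmzinDi'), ('1', '19', 'ruhhhnjW'), ('y', '7', '_k rGBp')]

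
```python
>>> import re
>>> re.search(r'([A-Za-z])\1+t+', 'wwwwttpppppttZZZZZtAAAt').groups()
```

('w',)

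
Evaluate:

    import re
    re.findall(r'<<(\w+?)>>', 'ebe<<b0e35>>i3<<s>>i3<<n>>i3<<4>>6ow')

['b0e35', 's', 'n', '4']

Walking the string: at [3:12] match '<<b0e35>>', group 1 = 'b0e35'; at [14:19] match '<<s>>', group 1 = 's'; at [21:26] match '<<n>>', group 1 = 'n'; at [28:33] match '<<4>>', group 1 = '4'.
With a single group, `findall` returns only what that group captured — 4 items.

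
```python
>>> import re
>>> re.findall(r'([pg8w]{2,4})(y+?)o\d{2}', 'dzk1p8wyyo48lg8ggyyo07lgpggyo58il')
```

This matches 2 to 4 of one of [pg8w] (captured); then one or more of a literal 'y' (lazy) (captured); then a literal 'o', then exactly 2 of a digit.
Matches: at [4:12] match 'p8wyyo48', groups = ('p8w', 'yy'); at [13:22] match 'g8ggyyo07', groups = ('g8gg', 'yy'); at [23:31] match 'gpggyo58', groups = ('gpgg', 'y').
2 groups means each result is a tuple of 2 captured strings — 3 here.

[('p8w', 'yy'), ('g8gg', 'yy'), ('gpgg', 'y')]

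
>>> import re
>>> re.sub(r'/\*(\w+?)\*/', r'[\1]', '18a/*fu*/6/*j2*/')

Matches: at [3:9] → '/*fu*/'; at [10:16] → '/*j2*/'.
The replacement refers to a captured group, so each match is rewritten using its own captured text.

'18a[fu]6[j2]'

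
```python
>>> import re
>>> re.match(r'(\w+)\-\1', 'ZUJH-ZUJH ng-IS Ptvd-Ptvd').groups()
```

('ZUJH',)

The match spans [0:9] → 'ZUJH-ZUJH'.
Captured: group 1 = 'ZUJH'.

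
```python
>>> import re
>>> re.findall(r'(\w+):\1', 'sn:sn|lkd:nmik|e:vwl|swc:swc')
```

The backreference `\1` re-matches whatever the first group consumed, character for character.
Scanning left to right: at [0:5] match 'sn:sn', group 1 = 'sn'; at [21:28] match 'swc:swc', group 1 = 'swc'.
With a single group, `findall` returns only what that group captured — 2 items.

['sn', 'swc']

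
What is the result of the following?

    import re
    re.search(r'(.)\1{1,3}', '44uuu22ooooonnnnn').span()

`\1` has to match the exact text group 1 already captured.
The match spans [0:2] → '44'.

(0, 2)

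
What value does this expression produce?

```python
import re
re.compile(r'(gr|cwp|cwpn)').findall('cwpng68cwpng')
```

['cwp', 'cwp']

Alternation isn't longest-match — the leftmost alternative that fits at this position is chosen.
Walking the string: at [0:3] match 'cwp', group 1 = 'cwp'; at [7:10] match 'cwp', group 1 = 'cwp'.
Because there's exactly one group, `findall` drops the full match and keeps group 1 from each hit.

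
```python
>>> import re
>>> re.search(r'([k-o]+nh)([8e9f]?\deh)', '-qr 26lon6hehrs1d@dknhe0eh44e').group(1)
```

The match spans [19:26] → 'knhe0eh'.
Captured: group 1 = 'knh', group 2 = 'e0eh'.

'knh'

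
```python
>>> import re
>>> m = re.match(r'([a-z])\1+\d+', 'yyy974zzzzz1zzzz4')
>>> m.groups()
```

`\1` is not a pattern — it's the concrete string captured by group 1, re-applied verbatim.
`re.match` only tries the pattern at the start of the string.
The match spans [0:6] → 'yyy974'.
Captured: group 1 = 'y'.

('y',)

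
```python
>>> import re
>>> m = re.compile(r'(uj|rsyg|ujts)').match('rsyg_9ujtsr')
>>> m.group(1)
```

With `match`, the pattern is implicitly anchored at the beginning.
The match spans [0:4] → 'rsyg'.
Captured: group 1 = 'rsyg'.

'rsyg'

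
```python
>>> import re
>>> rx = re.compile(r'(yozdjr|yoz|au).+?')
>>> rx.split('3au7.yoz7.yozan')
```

['3', 'au', '.', 'yoz', '.', 'yoz', 'n']

Matches to split on: at [1:4] → 'au7'; at [5:9] → 'yoz7'; at [10:14] → 'yoza'.
`re.split` interleaves the captured-group text with the surrounding fragments.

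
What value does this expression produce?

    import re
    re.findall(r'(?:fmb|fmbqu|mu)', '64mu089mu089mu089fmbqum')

['mu', 'mu', 'mu', 'fmb']

Alternation tries branches left to right and keeps the first one that lets the overall match succeed at that position.
Walking the string: at [2:4] → 'mu'; at [7:9] → 'mu'; at [12:14] → 'mu'; at [17:20] → 'fmb'.
No capturing groups, so `findall` returns the 4 full match strings.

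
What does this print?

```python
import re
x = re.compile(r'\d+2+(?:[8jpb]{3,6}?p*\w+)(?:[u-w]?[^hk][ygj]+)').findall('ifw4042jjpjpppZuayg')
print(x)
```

['4042jjpjpppZuayg']

No capturing groups, so `findall` returns the 1 full match string.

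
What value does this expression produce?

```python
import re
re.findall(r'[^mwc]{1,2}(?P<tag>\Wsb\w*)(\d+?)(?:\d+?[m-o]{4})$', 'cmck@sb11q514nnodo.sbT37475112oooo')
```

[('.sbT374751', '1')]

The pattern matches 1 to 2 of any character except [mwc]; then a non-word character, then the literal 'sb', then zero or more of a word character (captured as 'tag'); then one or more of a digit (lazy) (captured); then one or more of a digit (lazy), then exactly 4 of a character in [m-o] (non-capturing group); then anchored at the end.
`findall` packs the 2 group values into a tuple for every match.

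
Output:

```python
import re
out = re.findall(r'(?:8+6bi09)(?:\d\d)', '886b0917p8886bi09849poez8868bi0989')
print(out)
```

['8886bi0984']

Pattern: one or more of a literal '8', then the literal '6b', then the literal 'i09' (non-capturing group); then a digit, then a digit (non-capturing group).
Scanning left to right: at [9:19] → '8886bi0984'.
No capturing groups, so `findall` returns the 1 full match string.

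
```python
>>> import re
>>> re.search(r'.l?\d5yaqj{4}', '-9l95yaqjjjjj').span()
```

The pattern matches any character, then optionally a literal 'l', then a digit; then the literal '5y', then the literal 'aq', then exactly 4 of the literal 'j'.
`re.search` tries every starting position until one works.
The match spans [1:12] → '9l95yaqjjjj'.

(1, 12)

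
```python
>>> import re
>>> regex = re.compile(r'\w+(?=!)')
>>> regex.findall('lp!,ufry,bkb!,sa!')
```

['lp', 'bkb', 'sa']

The lookaround is zero-width — it requires the adjacent text to match without consuming it, so the asserted text isn't part of the match.
Walking the string: at [0:2] → 'lp'; at [9:12] → 'bkb'; at [14:16] → 'sa'.
No capturing groups, so `findall` returns the 3 full match strings.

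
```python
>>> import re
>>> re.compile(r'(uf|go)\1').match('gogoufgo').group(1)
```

The match spans [0:4] → 'gogo'.
Captured: group 1 = 'go'.

'go'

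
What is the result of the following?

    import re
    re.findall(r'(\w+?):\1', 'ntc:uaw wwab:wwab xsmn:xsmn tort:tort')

['wwab', 'xsmn', 'tort']

The backreference `\1` re-matches whatever the first group consumed, character for character.
One capturing group, so `findall` returns just the captured substring from each match — 3 in all.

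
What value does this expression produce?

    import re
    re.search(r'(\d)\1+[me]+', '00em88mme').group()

'00em'

`\1` has to match the exact text group 1 already captured.
The match spans [0:4] → '00em'.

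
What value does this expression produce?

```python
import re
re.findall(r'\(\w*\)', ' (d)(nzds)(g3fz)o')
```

Scanning left to right: at [1:4] → '(d)'; at [4:10] → '(nzds)'; at [10:16] → '(g3fz)'.
`findall` yields the raw match text (3 of them) because the pattern has no groups.

['(d)', '(nzds)', '(g3fz)']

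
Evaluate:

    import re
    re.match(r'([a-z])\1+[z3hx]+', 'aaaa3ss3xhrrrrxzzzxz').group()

'aaaa3'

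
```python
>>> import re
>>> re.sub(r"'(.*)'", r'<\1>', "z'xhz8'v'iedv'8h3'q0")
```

"z<xhz8'v'iedv'8h3>q0"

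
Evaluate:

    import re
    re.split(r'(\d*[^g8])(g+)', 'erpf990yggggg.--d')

['erpf', '990y', 'ggggg', '.--d']

The pattern matches zero or more of a digit, then any character except [g8] (captured); then one or more of a literal 'g' (captured).
The group in the pattern means `split` returns the separators' captures alongside the pieces.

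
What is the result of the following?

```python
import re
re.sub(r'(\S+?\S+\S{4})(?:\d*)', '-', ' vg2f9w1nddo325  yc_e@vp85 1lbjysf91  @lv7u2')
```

The pattern matches one or more of a non-whitespace character (lazy), then one or more of a non-whitespace character, then exactly 4 of a non-whitespace character (captured); then zero or more of a digit (non-capturing group).
Matches: at [1:15] → 'vg2f9w1nddo325'; at [17:26] → 'yc_e@vp85'; at [27:36] → '1lbjysf91'; at [38:44] → '@lv7u2'.
Each match is replaced by '-'.

' -  - -  -'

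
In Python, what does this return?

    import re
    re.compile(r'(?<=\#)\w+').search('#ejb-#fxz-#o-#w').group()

'ejb'

Because the assertion is zero-width, the text it checks is not consumed and won't appear in the result.
Unlike `match`, `search` isn't anchored — it looks for the pattern anywhere in the string.
The match spans [1:4] → 'ejb'.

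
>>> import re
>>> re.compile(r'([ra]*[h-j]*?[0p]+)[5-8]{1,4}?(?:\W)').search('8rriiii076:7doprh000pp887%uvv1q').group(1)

'rriiii0'

The match spans [1:11] → 'rriiii076:'.
Captured: group 1 = 'rriiii0'.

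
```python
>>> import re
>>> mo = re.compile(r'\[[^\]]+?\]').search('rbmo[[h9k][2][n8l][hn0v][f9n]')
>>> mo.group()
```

The match spans [4:10] → '[[h9k]'.

'[[h9k]'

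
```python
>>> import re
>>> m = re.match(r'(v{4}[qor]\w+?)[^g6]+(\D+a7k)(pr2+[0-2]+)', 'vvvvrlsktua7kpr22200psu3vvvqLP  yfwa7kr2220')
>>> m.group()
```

This matches exactly 4 of a literal 'v', then one of [qor], then one or more of a word character (lazy) (captured); then one or more of any character except [g6]; then one or more of a non-digit, then the literal 'a7k' (captured); then the literal 'pr', then one or more of a literal '2', then one or more of a character in [0-2] (captured).
With `match`, the pattern is implicitly anchored at the beginning.
The match spans [0:20] → 'vvvvrlsktua7kpr22200'.
Captured: group 1 = 'vvvvrl', group 2 = 'ua7k', group 3 = 'pr22200'.

'vvvvrlsktua7kpr22200'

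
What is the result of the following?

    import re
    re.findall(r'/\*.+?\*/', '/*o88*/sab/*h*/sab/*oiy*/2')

['/*o88*/', '/*h*/', '/*oiy*/']

Matches: at [0:7] → '/*o88*/'; at [10:15] → '/*h*/'; at [18:25] → '/*oiy*/'.
No capturing groups, so `findall` returns the 3 full match strings.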